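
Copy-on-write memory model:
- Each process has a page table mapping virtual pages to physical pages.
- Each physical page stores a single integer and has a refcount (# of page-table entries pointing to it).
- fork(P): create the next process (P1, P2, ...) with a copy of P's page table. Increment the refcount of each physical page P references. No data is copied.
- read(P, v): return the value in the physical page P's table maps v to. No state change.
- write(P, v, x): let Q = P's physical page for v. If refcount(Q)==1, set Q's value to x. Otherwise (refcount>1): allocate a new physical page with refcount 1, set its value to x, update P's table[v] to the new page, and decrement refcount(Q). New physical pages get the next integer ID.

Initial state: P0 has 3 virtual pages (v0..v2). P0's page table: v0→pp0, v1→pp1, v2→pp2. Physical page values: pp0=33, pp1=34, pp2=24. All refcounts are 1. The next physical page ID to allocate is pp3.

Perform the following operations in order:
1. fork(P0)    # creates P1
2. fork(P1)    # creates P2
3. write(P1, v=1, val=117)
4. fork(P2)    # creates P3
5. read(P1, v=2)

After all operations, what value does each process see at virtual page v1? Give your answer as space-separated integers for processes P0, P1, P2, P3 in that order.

Op 1: fork(P0) -> P1. 3 ppages; refcounts: pp0:2 pp1:2 pp2:2
Op 2: fork(P1) -> P2. 3 ppages; refcounts: pp0:3 pp1:3 pp2:3
Op 3: write(P1, v1, 117). refcount(pp1)=3>1 -> COPY to pp3. 4 ppages; refcounts: pp0:3 pp1:2 pp2:3 pp3:1
Op 4: fork(P2) -> P3. 4 ppages; refcounts: pp0:4 pp1:3 pp2:4 pp3:1
Op 5: read(P1, v2) -> 24. No state change.
P0: v1 -> pp1 = 34
P1: v1 -> pp3 = 117
P2: v1 -> pp1 = 34
P3: v1 -> pp1 = 34

Answer: 34 117 34 34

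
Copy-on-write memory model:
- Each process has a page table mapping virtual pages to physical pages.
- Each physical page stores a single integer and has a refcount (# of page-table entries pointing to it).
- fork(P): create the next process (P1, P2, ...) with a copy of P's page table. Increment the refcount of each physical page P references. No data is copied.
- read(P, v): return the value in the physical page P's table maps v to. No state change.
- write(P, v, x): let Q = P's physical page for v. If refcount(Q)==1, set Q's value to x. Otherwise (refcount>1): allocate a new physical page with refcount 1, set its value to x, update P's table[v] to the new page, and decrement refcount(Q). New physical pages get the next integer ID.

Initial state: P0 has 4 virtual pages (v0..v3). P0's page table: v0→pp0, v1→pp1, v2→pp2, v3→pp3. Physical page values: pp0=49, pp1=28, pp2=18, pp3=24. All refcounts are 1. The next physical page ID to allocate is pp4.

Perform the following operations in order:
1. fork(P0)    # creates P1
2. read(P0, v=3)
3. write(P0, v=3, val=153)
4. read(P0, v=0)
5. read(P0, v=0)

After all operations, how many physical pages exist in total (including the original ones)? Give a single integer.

Answer: 5

Derivation:
Op 1: fork(P0) -> P1. 4 ppages; refcounts: pp0:2 pp1:2 pp2:2 pp3:2
Op 2: read(P0, v3) -> 24. No state change.
Op 3: write(P0, v3, 153). refcount(pp3)=2>1 -> COPY to pp4. 5 ppages; refcounts: pp0:2 pp1:2 pp2:2 pp3:1 pp4:1
Op 4: read(P0, v0) -> 49. No state change.
Op 5: read(P0, v0) -> 49. No state change.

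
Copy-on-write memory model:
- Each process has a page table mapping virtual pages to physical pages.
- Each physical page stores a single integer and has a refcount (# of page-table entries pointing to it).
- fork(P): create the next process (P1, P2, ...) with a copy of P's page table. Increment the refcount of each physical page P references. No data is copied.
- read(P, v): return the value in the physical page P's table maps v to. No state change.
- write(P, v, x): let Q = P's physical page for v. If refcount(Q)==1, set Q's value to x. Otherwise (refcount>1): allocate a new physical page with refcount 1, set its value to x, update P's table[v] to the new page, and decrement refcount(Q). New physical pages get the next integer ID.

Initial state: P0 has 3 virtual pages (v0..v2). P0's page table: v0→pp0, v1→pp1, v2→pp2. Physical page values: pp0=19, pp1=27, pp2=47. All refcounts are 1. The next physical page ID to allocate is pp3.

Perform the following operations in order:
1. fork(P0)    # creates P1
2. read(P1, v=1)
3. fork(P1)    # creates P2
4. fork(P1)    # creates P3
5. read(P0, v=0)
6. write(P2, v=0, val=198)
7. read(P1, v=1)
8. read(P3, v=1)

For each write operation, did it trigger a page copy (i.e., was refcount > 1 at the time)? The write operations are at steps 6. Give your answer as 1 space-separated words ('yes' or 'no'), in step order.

Op 1: fork(P0) -> P1. 3 ppages; refcounts: pp0:2 pp1:2 pp2:2
Op 2: read(P1, v1) -> 27. No state change.
Op 3: fork(P1) -> P2. 3 ppages; refcounts: pp0:3 pp1:3 pp2:3
Op 4: fork(P1) -> P3. 3 ppages; refcounts: pp0:4 pp1:4 pp2:4
Op 5: read(P0, v0) -> 19. No state change.
Op 6: write(P2, v0, 198). refcount(pp0)=4>1 -> COPY to pp3. 4 ppages; refcounts: pp0:3 pp1:4 pp2:4 pp3:1
Op 7: read(P1, v1) -> 27. No state change.
Op 8: read(P3, v1) -> 27. No state change.

yes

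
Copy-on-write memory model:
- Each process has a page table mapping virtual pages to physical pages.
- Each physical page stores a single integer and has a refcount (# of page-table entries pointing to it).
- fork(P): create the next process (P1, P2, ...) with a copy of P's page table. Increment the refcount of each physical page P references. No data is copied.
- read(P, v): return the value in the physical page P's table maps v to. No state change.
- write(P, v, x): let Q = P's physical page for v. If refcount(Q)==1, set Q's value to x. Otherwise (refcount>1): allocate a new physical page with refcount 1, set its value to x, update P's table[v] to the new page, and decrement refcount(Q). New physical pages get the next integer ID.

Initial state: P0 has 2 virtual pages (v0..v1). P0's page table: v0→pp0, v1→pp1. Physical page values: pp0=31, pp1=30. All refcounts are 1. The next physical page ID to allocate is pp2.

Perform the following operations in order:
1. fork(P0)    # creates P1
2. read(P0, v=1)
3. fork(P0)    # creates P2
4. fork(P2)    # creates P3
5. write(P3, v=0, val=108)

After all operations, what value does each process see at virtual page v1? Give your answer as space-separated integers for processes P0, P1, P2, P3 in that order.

Op 1: fork(P0) -> P1. 2 ppages; refcounts: pp0:2 pp1:2
Op 2: read(P0, v1) -> 30. No state change.
Op 3: fork(P0) -> P2. 2 ppages; refcounts: pp0:3 pp1:3
Op 4: fork(P2) -> P3. 2 ppages; refcounts: pp0:4 pp1:4
Op 5: write(P3, v0, 108). refcount(pp0)=4>1 -> COPY to pp2. 3 ppages; refcounts: pp0:3 pp1:4 pp2:1
P0: v1 -> pp1 = 30
P1: v1 -> pp1 = 30
P2: v1 -> pp1 = 30
P3: v1 -> pp1 = 30

Answer: 30 30 30 30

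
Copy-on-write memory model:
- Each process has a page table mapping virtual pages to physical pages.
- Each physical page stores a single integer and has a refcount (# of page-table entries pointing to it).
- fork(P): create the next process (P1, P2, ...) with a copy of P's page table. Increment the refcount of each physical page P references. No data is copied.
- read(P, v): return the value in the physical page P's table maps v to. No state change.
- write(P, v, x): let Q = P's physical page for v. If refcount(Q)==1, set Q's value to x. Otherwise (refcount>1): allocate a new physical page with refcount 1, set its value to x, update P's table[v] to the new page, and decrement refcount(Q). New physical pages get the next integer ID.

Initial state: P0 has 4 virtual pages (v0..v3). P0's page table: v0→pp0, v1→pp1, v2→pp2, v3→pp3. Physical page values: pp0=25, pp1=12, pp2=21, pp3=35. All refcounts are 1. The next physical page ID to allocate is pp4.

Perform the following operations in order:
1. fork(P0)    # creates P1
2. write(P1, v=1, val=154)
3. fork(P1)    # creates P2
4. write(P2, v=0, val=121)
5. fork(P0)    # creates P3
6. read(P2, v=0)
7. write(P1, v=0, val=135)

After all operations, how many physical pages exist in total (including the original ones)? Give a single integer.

Op 1: fork(P0) -> P1. 4 ppages; refcounts: pp0:2 pp1:2 pp2:2 pp3:2
Op 2: write(P1, v1, 154). refcount(pp1)=2>1 -> COPY to pp4. 5 ppages; refcounts: pp0:2 pp1:1 pp2:2 pp3:2 pp4:1
Op 3: fork(P1) -> P2. 5 ppages; refcounts: pp0:3 pp1:1 pp2:3 pp3:3 pp4:2
Op 4: write(P2, v0, 121). refcount(pp0)=3>1 -> COPY to pp5. 6 ppages; refcounts: pp0:2 pp1:1 pp2:3 pp3:3 pp4:2 pp5:1
Op 5: fork(P0) -> P3. 6 ppages; refcounts: pp0:3 pp1:2 pp2:4 pp3:4 pp4:2 pp5:1
Op 6: read(P2, v0) -> 121. No state change.
Op 7: write(P1, v0, 135). refcount(pp0)=3>1 -> COPY to pp6. 7 ppages; refcounts: pp0:2 pp1:2 pp2:4 pp3:4 pp4:2 pp5:1 pp6:1

Answer: 7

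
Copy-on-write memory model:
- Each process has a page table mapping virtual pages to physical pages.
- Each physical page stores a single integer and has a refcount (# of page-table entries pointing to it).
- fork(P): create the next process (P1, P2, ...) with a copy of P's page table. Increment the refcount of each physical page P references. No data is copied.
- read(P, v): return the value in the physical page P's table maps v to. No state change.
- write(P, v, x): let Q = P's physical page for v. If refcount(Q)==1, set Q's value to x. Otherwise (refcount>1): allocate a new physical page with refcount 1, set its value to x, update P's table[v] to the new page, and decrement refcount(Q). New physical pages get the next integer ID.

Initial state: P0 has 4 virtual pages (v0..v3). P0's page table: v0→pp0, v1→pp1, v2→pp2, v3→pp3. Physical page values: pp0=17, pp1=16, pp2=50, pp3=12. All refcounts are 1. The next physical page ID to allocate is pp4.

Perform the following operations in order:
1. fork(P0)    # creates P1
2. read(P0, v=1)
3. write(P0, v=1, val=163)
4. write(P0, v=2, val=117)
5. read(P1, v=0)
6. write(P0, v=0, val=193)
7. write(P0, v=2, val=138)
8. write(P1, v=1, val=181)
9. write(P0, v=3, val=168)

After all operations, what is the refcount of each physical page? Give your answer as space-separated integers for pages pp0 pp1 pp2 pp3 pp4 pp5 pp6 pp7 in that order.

Op 1: fork(P0) -> P1. 4 ppages; refcounts: pp0:2 pp1:2 pp2:2 pp3:2
Op 2: read(P0, v1) -> 16. No state change.
Op 3: write(P0, v1, 163). refcount(pp1)=2>1 -> COPY to pp4. 5 ppages; refcounts: pp0:2 pp1:1 pp2:2 pp3:2 pp4:1
Op 4: write(P0, v2, 117). refcount(pp2)=2>1 -> COPY to pp5. 6 ppages; refcounts: pp0:2 pp1:1 pp2:1 pp3:2 pp4:1 pp5:1
Op 5: read(P1, v0) -> 17. No state change.
Op 6: write(P0, v0, 193). refcount(pp0)=2>1 -> COPY to pp6. 7 ppages; refcounts: pp0:1 pp1:1 pp2:1 pp3:2 pp4:1 pp5:1 pp6:1
Op 7: write(P0, v2, 138). refcount(pp5)=1 -> write in place. 7 ppages; refcounts: pp0:1 pp1:1 pp2:1 pp3:2 pp4:1 pp5:1 pp6:1
Op 8: write(P1, v1, 181). refcount(pp1)=1 -> write in place. 7 ppages; refcounts: pp0:1 pp1:1 pp2:1 pp3:2 pp4:1 pp5:1 pp6:1
Op 9: write(P0, v3, 168). refcount(pp3)=2>1 -> COPY to pp7. 8 ppages; refcounts: pp0:1 pp1:1 pp2:1 pp3:1 pp4:1 pp5:1 pp6:1 pp7:1

Answer: 1 1 1 1 1 1 1 1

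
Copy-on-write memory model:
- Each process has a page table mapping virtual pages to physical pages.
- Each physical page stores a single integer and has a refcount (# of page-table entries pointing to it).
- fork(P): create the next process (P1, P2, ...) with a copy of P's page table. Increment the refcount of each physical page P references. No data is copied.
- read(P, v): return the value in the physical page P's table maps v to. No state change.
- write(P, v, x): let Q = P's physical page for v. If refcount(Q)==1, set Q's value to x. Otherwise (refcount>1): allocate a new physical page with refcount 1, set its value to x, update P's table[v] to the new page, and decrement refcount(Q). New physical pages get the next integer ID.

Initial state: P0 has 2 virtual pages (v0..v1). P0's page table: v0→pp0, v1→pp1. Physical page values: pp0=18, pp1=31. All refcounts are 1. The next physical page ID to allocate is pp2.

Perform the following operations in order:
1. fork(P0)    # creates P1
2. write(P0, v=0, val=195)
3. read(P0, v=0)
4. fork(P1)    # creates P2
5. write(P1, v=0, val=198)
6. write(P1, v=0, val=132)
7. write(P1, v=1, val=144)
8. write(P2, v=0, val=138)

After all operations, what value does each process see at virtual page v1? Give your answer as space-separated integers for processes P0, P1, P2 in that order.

Op 1: fork(P0) -> P1. 2 ppages; refcounts: pp0:2 pp1:2
Op 2: write(P0, v0, 195). refcount(pp0)=2>1 -> COPY to pp2. 3 ppages; refcounts: pp0:1 pp1:2 pp2:1
Op 3: read(P0, v0) -> 195. No state change.
Op 4: fork(P1) -> P2. 3 ppages; refcounts: pp0:2 pp1:3 pp2:1
Op 5: write(P1, v0, 198). refcount(pp0)=2>1 -> COPY to pp3. 4 ppages; refcounts: pp0:1 pp1:3 pp2:1 pp3:1
Op 6: write(P1, v0, 132). refcount(pp3)=1 -> write in place. 4 ppages; refcounts: pp0:1 pp1:3 pp2:1 pp3:1
Op 7: write(P1, v1, 144). refcount(pp1)=3>1 -> COPY to pp4. 5 ppages; refcounts: pp0:1 pp1:2 pp2:1 pp3:1 pp4:1
Op 8: write(P2, v0, 138). refcount(pp0)=1 -> write in place. 5 ppages; refcounts: pp0:1 pp1:2 pp2:1 pp3:1 pp4:1
P0: v1 -> pp1 = 31
P1: v1 -> pp4 = 144
P2: v1 -> pp1 = 31

Answer: 31 144 31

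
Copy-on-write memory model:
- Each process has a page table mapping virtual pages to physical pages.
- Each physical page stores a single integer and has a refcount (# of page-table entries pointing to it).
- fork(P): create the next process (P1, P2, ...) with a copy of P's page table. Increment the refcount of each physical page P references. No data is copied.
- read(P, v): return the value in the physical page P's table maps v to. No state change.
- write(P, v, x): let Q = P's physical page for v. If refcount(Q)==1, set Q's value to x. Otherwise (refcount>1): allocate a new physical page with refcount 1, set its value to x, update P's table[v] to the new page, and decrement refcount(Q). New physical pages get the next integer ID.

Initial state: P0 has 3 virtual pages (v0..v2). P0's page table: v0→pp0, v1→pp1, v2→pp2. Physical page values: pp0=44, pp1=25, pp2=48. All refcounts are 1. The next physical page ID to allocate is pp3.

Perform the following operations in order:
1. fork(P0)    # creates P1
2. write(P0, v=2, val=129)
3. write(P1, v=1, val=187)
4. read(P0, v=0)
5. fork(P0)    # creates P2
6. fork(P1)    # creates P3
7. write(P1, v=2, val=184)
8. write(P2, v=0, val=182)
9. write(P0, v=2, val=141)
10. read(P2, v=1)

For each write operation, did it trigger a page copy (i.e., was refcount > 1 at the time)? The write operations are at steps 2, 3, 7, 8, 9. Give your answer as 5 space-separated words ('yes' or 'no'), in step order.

Op 1: fork(P0) -> P1. 3 ppages; refcounts: pp0:2 pp1:2 pp2:2
Op 2: write(P0, v2, 129). refcount(pp2)=2>1 -> COPY to pp3. 4 ppages; refcounts: pp0:2 pp1:2 pp2:1 pp3:1
Op 3: write(P1, v1, 187). refcount(pp1)=2>1 -> COPY to pp4. 5 ppages; refcounts: pp0:2 pp1:1 pp2:1 pp3:1 pp4:1
Op 4: read(P0, v0) -> 44. No state change.
Op 5: fork(P0) -> P2. 5 ppages; refcounts: pp0:3 pp1:2 pp2:1 pp3:2 pp4:1
Op 6: fork(P1) -> P3. 5 ppages; refcounts: pp0:4 pp1:2 pp2:2 pp3:2 pp4:2
Op 7: write(P1, v2, 184). refcount(pp2)=2>1 -> COPY to pp5. 6 ppages; refcounts: pp0:4 pp1:2 pp2:1 pp3:2 pp4:2 pp5:1
Op 8: write(P2, v0, 182). refcount(pp0)=4>1 -> COPY to pp6. 7 ppages; refcounts: pp0:3 pp1:2 pp2:1 pp3:2 pp4:2 pp5:1 pp6:1
Op 9: write(P0, v2, 141). refcount(pp3)=2>1 -> COPY to pp7. 8 ppages; refcounts: pp0:3 pp1:2 pp2:1 pp3:1 pp4:2 pp5:1 pp6:1 pp7:1
Op 10: read(P2, v1) -> 25. No state change.

yes yes yes yes yes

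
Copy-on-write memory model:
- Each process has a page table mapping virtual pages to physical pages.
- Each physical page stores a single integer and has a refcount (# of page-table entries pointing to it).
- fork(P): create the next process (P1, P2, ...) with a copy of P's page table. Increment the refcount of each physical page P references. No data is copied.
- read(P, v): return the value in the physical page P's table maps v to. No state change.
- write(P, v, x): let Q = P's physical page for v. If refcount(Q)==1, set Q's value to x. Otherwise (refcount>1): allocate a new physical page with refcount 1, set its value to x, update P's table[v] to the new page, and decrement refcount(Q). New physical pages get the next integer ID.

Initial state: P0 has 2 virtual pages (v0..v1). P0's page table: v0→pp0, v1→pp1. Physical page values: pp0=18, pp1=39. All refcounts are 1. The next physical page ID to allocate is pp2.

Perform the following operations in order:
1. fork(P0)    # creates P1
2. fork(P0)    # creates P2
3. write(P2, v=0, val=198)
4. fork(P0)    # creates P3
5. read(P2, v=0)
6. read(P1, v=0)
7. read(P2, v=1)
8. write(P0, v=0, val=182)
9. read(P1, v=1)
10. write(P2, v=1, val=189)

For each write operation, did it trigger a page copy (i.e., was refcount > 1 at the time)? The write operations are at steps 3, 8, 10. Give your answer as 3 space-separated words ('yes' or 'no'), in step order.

Op 1: fork(P0) -> P1. 2 ppages; refcounts: pp0:2 pp1:2
Op 2: fork(P0) -> P2. 2 ppages; refcounts: pp0:3 pp1:3
Op 3: write(P2, v0, 198). refcount(pp0)=3>1 -> COPY to pp2. 3 ppages; refcounts: pp0:2 pp1:3 pp2:1
Op 4: fork(P0) -> P3. 3 ppages; refcounts: pp0:3 pp1:4 pp2:1
Op 5: read(P2, v0) -> 198. No state change.
Op 6: read(P1, v0) -> 18. No state change.
Op 7: read(P2, v1) -> 39. No state change.
Op 8: write(P0, v0, 182). refcount(pp0)=3>1 -> COPY to pp3. 4 ppages; refcounts: pp0:2 pp1:4 pp2:1 pp3:1
Op 9: read(P1, v1) -> 39. No state change.
Op 10: write(P2, v1, 189). refcount(pp1)=4>1 -> COPY to pp4. 5 ppages; refcounts: pp0:2 pp1:3 pp2:1 pp3:1 pp4:1

yes yes yes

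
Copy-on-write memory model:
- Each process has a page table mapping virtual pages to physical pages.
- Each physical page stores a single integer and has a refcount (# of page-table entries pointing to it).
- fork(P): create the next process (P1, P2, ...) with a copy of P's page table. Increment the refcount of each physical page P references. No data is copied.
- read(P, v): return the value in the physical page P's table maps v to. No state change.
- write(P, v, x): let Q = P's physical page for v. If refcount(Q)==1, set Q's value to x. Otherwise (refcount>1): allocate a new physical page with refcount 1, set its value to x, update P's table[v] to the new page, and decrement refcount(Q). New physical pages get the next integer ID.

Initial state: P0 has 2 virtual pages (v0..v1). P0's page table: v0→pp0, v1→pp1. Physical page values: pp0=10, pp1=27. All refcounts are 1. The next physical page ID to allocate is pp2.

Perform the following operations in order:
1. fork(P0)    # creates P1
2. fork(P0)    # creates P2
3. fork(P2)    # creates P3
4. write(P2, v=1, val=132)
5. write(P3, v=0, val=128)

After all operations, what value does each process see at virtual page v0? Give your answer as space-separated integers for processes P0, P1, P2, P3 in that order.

Answer: 10 10 10 128

Derivation:
Op 1: fork(P0) -> P1. 2 ppages; refcounts: pp0:2 pp1:2
Op 2: fork(P0) -> P2. 2 ppages; refcounts: pp0:3 pp1:3
Op 3: fork(P2) -> P3. 2 ppages; refcounts: pp0:4 pp1:4
Op 4: write(P2, v1, 132). refcount(pp1)=4>1 -> COPY to pp2. 3 ppages; refcounts: pp0:4 pp1:3 pp2:1
Op 5: write(P3, v0, 128). refcount(pp0)=4>1 -> COPY to pp3. 4 ppages; refcounts: pp0:3 pp1:3 pp2:1 pp3:1
P0: v0 -> pp0 = 10
P1: v0 -> pp0 = 10
P2: v0 -> pp0 = 10
P3: v0 -> pp3 = 128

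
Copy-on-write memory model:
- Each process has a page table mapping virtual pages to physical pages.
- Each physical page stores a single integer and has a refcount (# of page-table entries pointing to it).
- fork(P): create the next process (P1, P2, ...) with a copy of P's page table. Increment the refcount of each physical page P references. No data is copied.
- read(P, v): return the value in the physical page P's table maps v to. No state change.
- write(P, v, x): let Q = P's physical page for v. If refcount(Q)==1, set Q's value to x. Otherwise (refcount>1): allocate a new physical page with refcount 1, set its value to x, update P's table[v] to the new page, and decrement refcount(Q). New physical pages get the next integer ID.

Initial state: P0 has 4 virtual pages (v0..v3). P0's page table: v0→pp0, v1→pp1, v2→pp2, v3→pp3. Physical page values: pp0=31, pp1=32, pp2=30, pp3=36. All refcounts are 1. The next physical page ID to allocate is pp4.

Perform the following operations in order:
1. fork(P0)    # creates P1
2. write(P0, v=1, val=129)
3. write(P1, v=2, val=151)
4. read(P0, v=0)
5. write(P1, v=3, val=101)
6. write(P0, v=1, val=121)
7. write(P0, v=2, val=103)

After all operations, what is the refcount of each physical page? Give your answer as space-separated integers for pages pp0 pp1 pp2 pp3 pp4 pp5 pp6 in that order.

Answer: 2 1 1 1 1 1 1

Derivation:
Op 1: fork(P0) -> P1. 4 ppages; refcounts: pp0:2 pp1:2 pp2:2 pp3:2
Op 2: write(P0, v1, 129). refcount(pp1)=2>1 -> COPY to pp4. 5 ppages; refcounts: pp0:2 pp1:1 pp2:2 pp3:2 pp4:1
Op 3: write(P1, v2, 151). refcount(pp2)=2>1 -> COPY to pp5. 6 ppages; refcounts: pp0:2 pp1:1 pp2:1 pp3:2 pp4:1 pp5:1
Op 4: read(P0, v0) -> 31. No state change.
Op 5: write(P1, v3, 101). refcount(pp3)=2>1 -> COPY to pp6. 7 ppages; refcounts: pp0:2 pp1:1 pp2:1 pp3:1 pp4:1 pp5:1 pp6:1
Op 6: write(P0, v1, 121). refcount(pp4)=1 -> write in place. 7 ppages; refcounts: pp0:2 pp1:1 pp2:1 pp3:1 pp4:1 pp5:1 pp6:1
Op 7: write(P0, v2, 103). refcount(pp2)=1 -> write in place. 7 ppages; refcounts: pp0:2 pp1:1 pp2:1 pp3:1 pp4:1 pp5:1 pp6:1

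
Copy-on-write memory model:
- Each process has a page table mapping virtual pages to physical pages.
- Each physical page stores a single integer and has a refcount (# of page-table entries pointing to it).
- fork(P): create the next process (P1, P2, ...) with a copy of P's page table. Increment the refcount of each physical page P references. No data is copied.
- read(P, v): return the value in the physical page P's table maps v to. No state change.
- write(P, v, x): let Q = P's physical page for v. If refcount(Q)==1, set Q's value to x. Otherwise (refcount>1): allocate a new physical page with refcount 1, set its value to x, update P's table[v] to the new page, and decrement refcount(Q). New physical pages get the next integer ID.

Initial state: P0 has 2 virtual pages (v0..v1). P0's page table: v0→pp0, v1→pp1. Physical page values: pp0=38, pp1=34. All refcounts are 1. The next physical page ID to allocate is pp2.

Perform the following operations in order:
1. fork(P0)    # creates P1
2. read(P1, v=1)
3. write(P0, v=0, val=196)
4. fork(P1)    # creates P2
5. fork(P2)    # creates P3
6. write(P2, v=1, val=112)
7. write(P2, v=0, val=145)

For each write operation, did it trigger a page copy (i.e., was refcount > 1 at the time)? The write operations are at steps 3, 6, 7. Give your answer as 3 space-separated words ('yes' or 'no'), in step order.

Op 1: fork(P0) -> P1. 2 ppages; refcounts: pp0:2 pp1:2
Op 2: read(P1, v1) -> 34. No state change.
Op 3: write(P0, v0, 196). refcount(pp0)=2>1 -> COPY to pp2. 3 ppages; refcounts: pp0:1 pp1:2 pp2:1
Op 4: fork(P1) -> P2. 3 ppages; refcounts: pp0:2 pp1:3 pp2:1
Op 5: fork(P2) -> P3. 3 ppages; refcounts: pp0:3 pp1:4 pp2:1
Op 6: write(P2, v1, 112). refcount(pp1)=4>1 -> COPY to pp3. 4 ppages; refcounts: pp0:3 pp1:3 pp2:1 pp3:1
Op 7: write(P2, v0, 145). refcount(pp0)=3>1 -> COPY to pp4. 5 ppages; refcounts: pp0:2 pp1:3 pp2:1 pp3:1 pp4:1

yes yes yes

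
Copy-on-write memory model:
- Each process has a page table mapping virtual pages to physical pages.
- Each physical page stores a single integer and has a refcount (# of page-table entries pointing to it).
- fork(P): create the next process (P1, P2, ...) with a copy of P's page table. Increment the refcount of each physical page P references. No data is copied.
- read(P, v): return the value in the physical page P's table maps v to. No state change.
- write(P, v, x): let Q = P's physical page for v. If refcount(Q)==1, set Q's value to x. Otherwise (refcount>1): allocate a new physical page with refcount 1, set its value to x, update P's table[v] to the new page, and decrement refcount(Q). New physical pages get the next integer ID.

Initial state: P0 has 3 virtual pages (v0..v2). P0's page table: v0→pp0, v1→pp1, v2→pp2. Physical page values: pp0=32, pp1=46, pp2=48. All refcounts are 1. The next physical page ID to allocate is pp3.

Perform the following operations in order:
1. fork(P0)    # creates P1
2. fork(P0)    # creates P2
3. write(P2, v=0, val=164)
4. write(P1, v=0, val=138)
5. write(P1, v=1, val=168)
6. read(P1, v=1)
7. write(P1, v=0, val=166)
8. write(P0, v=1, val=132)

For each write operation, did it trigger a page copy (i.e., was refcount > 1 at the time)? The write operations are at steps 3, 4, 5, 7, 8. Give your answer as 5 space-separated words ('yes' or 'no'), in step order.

Op 1: fork(P0) -> P1. 3 ppages; refcounts: pp0:2 pp1:2 pp2:2
Op 2: fork(P0) -> P2. 3 ppages; refcounts: pp0:3 pp1:3 pp2:3
Op 3: write(P2, v0, 164). refcount(pp0)=3>1 -> COPY to pp3. 4 ppages; refcounts: pp0:2 pp1:3 pp2:3 pp3:1
Op 4: write(P1, v0, 138). refcount(pp0)=2>1 -> COPY to pp4. 5 ppages; refcounts: pp0:1 pp1:3 pp2:3 pp3:1 pp4:1
Op 5: write(P1, v1, 168). refcount(pp1)=3>1 -> COPY to pp5. 6 ppages; refcounts: pp0:1 pp1:2 pp2:3 pp3:1 pp4:1 pp5:1
Op 6: read(P1, v1) -> 168. No state change.
Op 7: write(P1, v0, 166). refcount(pp4)=1 -> write in place. 6 ppages; refcounts: pp0:1 pp1:2 pp2:3 pp3:1 pp4:1 pp5:1
Op 8: write(P0, v1, 132). refcount(pp1)=2>1 -> COPY to pp6. 7 ppages; refcounts: pp0:1 pp1:1 pp2:3 pp3:1 pp4:1 pp5:1 pp6:1

yes yes yes no yes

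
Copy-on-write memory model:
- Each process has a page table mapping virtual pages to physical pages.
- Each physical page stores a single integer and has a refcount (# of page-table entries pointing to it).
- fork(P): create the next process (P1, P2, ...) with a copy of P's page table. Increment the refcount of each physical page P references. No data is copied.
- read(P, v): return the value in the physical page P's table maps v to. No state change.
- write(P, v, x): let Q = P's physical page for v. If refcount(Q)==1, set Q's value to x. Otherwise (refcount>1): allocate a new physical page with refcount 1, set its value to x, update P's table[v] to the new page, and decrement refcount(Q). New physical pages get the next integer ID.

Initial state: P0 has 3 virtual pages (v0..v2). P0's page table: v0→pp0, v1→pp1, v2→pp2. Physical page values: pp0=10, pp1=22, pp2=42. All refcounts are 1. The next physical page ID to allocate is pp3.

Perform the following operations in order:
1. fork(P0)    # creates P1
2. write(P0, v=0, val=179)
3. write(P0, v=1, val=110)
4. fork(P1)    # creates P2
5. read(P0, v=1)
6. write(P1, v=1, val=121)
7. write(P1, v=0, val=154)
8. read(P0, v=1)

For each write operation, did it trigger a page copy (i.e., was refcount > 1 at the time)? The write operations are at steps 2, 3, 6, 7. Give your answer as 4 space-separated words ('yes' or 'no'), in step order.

Op 1: fork(P0) -> P1. 3 ppages; refcounts: pp0:2 pp1:2 pp2:2
Op 2: write(P0, v0, 179). refcount(pp0)=2>1 -> COPY to pp3. 4 ppages; refcounts: pp0:1 pp1:2 pp2:2 pp3:1
Op 3: write(P0, v1, 110). refcount(pp1)=2>1 -> COPY to pp4. 5 ppages; refcounts: pp0:1 pp1:1 pp2:2 pp3:1 pp4:1
Op 4: fork(P1) -> P2. 5 ppages; refcounts: pp0:2 pp1:2 pp2:3 pp3:1 pp4:1
Op 5: read(P0, v1) -> 110. No state change.
Op 6: write(P1, v1, 121). refcount(pp1)=2>1 -> COPY to pp5. 6 ppages; refcounts: pp0:2 pp1:1 pp2:3 pp3:1 pp4:1 pp5:1
Op 7: write(P1, v0, 154). refcount(pp0)=2>1 -> COPY to pp6. 7 ppages; refcounts: pp0:1 pp1:1 pp2:3 pp3:1 pp4:1 pp5:1 pp6:1
Op 8: read(P0, v1) -> 110. No state change.

yes yes yes yes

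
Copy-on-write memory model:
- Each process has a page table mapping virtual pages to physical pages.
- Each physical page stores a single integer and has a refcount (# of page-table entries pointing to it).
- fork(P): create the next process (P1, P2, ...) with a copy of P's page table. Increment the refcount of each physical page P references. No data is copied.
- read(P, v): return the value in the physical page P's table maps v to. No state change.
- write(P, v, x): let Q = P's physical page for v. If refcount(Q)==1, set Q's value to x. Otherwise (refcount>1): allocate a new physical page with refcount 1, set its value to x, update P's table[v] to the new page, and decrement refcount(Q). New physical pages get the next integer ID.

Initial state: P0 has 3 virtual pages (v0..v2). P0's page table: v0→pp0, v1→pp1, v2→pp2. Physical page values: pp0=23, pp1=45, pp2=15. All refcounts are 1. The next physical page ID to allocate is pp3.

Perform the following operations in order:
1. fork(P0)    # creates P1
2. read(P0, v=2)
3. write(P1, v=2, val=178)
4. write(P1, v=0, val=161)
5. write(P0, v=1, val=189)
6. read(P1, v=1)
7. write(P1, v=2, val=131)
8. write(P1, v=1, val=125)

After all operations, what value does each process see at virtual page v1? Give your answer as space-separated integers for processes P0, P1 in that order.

Answer: 189 125

Derivation:
Op 1: fork(P0) -> P1. 3 ppages; refcounts: pp0:2 pp1:2 pp2:2
Op 2: read(P0, v2) -> 15. No state change.
Op 3: write(P1, v2, 178). refcount(pp2)=2>1 -> COPY to pp3. 4 ppages; refcounts: pp0:2 pp1:2 pp2:1 pp3:1
Op 4: write(P1, v0, 161). refcount(pp0)=2>1 -> COPY to pp4. 5 ppages; refcounts: pp0:1 pp1:2 pp2:1 pp3:1 pp4:1
Op 5: write(P0, v1, 189). refcount(pp1)=2>1 -> COPY to pp5. 6 ppages; refcounts: pp0:1 pp1:1 pp2:1 pp3:1 pp4:1 pp5:1
Op 6: read(P1, v1) -> 45. No state change.
Op 7: write(P1, v2, 131). refcount(pp3)=1 -> write in place. 6 ppages; refcounts: pp0:1 pp1:1 pp2:1 pp3:1 pp4:1 pp5:1
Op 8: write(P1, v1, 125). refcount(pp1)=1 -> write in place. 6 ppages; refcounts: pp0:1 pp1:1 pp2:1 pp3:1 pp4:1 pp5:1
P0: v1 -> pp5 = 189
P1: v1 -> pp1 = 125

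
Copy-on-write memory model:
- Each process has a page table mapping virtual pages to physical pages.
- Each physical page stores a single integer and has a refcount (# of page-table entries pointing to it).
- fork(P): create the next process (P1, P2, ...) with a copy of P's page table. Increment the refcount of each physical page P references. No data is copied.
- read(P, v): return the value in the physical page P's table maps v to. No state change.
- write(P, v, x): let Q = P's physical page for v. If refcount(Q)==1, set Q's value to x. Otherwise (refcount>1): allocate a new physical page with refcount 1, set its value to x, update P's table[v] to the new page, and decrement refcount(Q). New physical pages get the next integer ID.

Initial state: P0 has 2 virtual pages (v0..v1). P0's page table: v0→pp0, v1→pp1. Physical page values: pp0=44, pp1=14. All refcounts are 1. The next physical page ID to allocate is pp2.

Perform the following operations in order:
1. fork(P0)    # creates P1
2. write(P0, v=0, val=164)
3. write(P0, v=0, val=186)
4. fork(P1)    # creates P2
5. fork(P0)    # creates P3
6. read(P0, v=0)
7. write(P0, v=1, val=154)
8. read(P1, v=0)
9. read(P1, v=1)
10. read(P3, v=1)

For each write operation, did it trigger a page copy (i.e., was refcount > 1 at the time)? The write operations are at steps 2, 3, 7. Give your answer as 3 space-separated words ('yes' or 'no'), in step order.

Op 1: fork(P0) -> P1. 2 ppages; refcounts: pp0:2 pp1:2
Op 2: write(P0, v0, 164). refcount(pp0)=2>1 -> COPY to pp2. 3 ppages; refcounts: pp0:1 pp1:2 pp2:1
Op 3: write(P0, v0, 186). refcount(pp2)=1 -> write in place. 3 ppages; refcounts: pp0:1 pp1:2 pp2:1
Op 4: fork(P1) -> P2. 3 ppages; refcounts: pp0:2 pp1:3 pp2:1
Op 5: fork(P0) -> P3. 3 ppages; refcounts: pp0:2 pp1:4 pp2:2
Op 6: read(P0, v0) -> 186. No state change.
Op 7: write(P0, v1, 154). refcount(pp1)=4>1 -> COPY to pp3. 4 ppages; refcounts: pp0:2 pp1:3 pp2:2 pp3:1
Op 8: read(P1, v0) -> 44. No state change.
Op 9: read(P1, v1) -> 14. No state change.
Op 10: read(P3, v1) -> 14. No state change.

yes no yes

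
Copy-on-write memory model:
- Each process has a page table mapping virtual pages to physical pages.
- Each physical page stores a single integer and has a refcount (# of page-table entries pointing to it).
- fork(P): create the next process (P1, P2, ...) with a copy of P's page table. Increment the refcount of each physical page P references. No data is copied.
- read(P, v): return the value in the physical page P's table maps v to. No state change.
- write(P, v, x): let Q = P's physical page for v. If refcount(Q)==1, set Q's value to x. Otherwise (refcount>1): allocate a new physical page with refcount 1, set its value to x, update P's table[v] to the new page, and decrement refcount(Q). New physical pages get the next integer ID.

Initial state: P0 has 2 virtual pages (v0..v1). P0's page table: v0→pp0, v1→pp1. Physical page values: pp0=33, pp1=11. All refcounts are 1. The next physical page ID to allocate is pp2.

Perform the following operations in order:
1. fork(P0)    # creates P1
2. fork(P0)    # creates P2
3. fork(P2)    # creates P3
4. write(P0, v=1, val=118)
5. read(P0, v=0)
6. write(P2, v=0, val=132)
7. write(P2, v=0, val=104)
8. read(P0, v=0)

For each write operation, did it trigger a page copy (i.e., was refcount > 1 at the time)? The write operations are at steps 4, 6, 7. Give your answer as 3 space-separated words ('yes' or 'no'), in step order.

Op 1: fork(P0) -> P1. 2 ppages; refcounts: pp0:2 pp1:2
Op 2: fork(P0) -> P2. 2 ppages; refcounts: pp0:3 pp1:3
Op 3: fork(P2) -> P3. 2 ppages; refcounts: pp0:4 pp1:4
Op 4: write(P0, v1, 118). refcount(pp1)=4>1 -> COPY to pp2. 3 ppages; refcounts: pp0:4 pp1:3 pp2:1
Op 5: read(P0, v0) -> 33. No state change.
Op 6: write(P2, v0, 132). refcount(pp0)=4>1 -> COPY to pp3. 4 ppages; refcounts: pp0:3 pp1:3 pp2:1 pp3:1
Op 7: write(P2, v0, 104). refcount(pp3)=1 -> write in place. 4 ppages; refcounts: pp0:3 pp1:3 pp2:1 pp3:1
Op 8: read(P0, v0) -> 33. No state change.

yes yes no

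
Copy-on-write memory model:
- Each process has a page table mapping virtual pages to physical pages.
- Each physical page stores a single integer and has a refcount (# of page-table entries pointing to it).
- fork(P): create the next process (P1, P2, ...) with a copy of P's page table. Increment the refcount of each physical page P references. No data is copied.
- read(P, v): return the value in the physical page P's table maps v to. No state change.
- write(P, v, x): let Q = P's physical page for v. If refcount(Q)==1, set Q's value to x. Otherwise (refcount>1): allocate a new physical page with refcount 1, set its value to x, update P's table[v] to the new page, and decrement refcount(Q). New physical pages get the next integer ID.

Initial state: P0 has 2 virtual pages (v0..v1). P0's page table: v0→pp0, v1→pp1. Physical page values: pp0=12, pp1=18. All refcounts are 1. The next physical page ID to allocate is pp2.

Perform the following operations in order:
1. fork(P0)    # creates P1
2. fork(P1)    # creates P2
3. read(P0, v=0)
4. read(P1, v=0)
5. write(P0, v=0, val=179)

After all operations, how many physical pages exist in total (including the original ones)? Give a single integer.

Answer: 3

Derivation:
Op 1: fork(P0) -> P1. 2 ppages; refcounts: pp0:2 pp1:2
Op 2: fork(P1) -> P2. 2 ppages; refcounts: pp0:3 pp1:3
Op 3: read(P0, v0) -> 12. No state change.
Op 4: read(P1, v0) -> 12. No state change.
Op 5: write(P0, v0, 179). refcount(pp0)=3>1 -> COPY to pp2. 3 ppages; refcounts: pp0:2 pp1:3 pp2:1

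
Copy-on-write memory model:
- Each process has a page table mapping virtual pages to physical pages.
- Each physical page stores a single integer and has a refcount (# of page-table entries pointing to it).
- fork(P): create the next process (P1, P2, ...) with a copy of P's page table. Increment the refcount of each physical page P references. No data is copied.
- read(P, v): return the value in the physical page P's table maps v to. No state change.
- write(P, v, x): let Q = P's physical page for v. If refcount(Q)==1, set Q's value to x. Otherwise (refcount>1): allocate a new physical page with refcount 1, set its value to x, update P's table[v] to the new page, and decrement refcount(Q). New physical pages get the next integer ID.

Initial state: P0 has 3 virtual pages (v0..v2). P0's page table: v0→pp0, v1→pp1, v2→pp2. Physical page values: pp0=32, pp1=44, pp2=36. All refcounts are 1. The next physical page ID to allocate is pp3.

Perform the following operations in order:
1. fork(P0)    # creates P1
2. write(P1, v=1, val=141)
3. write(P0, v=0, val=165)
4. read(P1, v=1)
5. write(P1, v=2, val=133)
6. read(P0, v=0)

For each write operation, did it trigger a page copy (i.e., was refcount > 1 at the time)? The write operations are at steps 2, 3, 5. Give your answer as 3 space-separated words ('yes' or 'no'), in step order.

Op 1: fork(P0) -> P1. 3 ppages; refcounts: pp0:2 pp1:2 pp2:2
Op 2: write(P1, v1, 141). refcount(pp1)=2>1 -> COPY to pp3. 4 ppages; refcounts: pp0:2 pp1:1 pp2:2 pp3:1
Op 3: write(P0, v0, 165). refcount(pp0)=2>1 -> COPY to pp4. 5 ppages; refcounts: pp0:1 pp1:1 pp2:2 pp3:1 pp4:1
Op 4: read(P1, v1) -> 141. No state change.
Op 5: write(P1, v2, 133). refcount(pp2)=2>1 -> COPY to pp5. 6 ppages; refcounts: pp0:1 pp1:1 pp2:1 pp3:1 pp4:1 pp5:1
Op 6: read(P0, v0) -> 165. No state change.

yes yes yes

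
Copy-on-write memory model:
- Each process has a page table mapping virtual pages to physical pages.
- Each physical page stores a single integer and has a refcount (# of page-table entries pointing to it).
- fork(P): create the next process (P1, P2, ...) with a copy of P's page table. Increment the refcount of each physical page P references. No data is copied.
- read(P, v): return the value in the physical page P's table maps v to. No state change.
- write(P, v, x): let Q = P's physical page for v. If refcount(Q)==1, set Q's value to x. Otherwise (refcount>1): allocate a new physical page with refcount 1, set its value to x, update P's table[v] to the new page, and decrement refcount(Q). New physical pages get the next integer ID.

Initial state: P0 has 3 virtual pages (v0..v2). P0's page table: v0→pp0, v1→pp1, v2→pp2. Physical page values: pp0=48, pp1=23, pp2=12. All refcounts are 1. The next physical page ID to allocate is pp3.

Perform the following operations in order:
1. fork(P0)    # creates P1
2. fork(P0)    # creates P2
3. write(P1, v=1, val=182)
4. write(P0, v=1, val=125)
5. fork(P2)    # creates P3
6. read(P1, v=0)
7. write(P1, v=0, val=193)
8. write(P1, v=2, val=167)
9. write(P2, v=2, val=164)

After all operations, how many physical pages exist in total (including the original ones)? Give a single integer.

Answer: 8

Derivation:
Op 1: fork(P0) -> P1. 3 ppages; refcounts: pp0:2 pp1:2 pp2:2
Op 2: fork(P0) -> P2. 3 ppages; refcounts: pp0:3 pp1:3 pp2:3
Op 3: write(P1, v1, 182). refcount(pp1)=3>1 -> COPY to pp3. 4 ppages; refcounts: pp0:3 pp1:2 pp2:3 pp3:1
Op 4: write(P0, v1, 125). refcount(pp1)=2>1 -> COPY to pp4. 5 ppages; refcounts: pp0:3 pp1:1 pp2:3 pp3:1 pp4:1
Op 5: fork(P2) -> P3. 5 ppages; refcounts: pp0:4 pp1:2 pp2:4 pp3:1 pp4:1
Op 6: read(P1, v0) -> 48. No state change.
Op 7: write(P1, v0, 193). refcount(pp0)=4>1 -> COPY to pp5. 6 ppages; refcounts: pp0:3 pp1:2 pp2:4 pp3:1 pp4:1 pp5:1
Op 8: write(P1, v2, 167). refcount(pp2)=4>1 -> COPY to pp6. 7 ppages; refcounts: pp0:3 pp1:2 pp2:3 pp3:1 pp4:1 pp5:1 pp6:1
Op 9: write(P2, v2, 164). refcount(pp2)=3>1 -> COPY to pp7. 8 ppages; refcounts: pp0:3 pp1:2 pp2:2 pp3:1 pp4:1 pp5:1 pp6:1 pp7:1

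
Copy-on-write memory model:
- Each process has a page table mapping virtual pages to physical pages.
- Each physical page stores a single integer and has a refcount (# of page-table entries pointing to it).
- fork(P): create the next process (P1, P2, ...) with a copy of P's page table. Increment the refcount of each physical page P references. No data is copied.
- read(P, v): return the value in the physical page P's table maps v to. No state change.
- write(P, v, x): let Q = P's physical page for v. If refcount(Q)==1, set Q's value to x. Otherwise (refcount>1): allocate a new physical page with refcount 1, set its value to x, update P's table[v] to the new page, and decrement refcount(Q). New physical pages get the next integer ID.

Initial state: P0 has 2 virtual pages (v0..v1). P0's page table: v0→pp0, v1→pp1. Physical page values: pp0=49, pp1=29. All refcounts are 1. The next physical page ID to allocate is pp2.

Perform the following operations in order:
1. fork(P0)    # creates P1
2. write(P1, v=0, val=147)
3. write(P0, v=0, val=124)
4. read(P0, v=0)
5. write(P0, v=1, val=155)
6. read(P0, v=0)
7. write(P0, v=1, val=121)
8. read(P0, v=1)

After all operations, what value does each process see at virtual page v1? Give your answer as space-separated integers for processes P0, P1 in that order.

Answer: 121 29

Derivation:
Op 1: fork(P0) -> P1. 2 ppages; refcounts: pp0:2 pp1:2
Op 2: write(P1, v0, 147). refcount(pp0)=2>1 -> COPY to pp2. 3 ppages; refcounts: pp0:1 pp1:2 pp2:1
Op 3: write(P0, v0, 124). refcount(pp0)=1 -> write in place. 3 ppages; refcounts: pp0:1 pp1:2 pp2:1
Op 4: read(P0, v0) -> 124. No state change.
Op 5: write(P0, v1, 155). refcount(pp1)=2>1 -> COPY to pp3. 4 ppages; refcounts: pp0:1 pp1:1 pp2:1 pp3:1
Op 6: read(P0, v0) -> 124. No state change.
Op 7: write(P0, v1, 121). refcount(pp3)=1 -> write in place. 4 ppages; refcounts: pp0:1 pp1:1 pp2:1 pp3:1
Op 8: read(P0, v1) -> 121. No state change.
P0: v1 -> pp3 = 121
P1: v1 -> pp1 = 29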